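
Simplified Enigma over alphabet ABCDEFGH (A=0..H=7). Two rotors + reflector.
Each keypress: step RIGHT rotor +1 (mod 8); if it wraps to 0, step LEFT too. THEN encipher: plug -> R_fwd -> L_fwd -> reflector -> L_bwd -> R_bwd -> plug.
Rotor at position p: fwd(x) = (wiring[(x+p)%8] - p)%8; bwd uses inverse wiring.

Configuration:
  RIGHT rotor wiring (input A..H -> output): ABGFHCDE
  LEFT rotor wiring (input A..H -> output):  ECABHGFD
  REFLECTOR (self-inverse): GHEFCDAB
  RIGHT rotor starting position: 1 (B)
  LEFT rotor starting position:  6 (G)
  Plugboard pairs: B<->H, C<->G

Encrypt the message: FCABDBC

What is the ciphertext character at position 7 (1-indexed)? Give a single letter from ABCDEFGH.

Char 1 ('F'): step: R->2, L=6; F->plug->F->R->C->L->G->refl->A->L'->H->R'->H->plug->B
Char 2 ('C'): step: R->3, L=6; C->plug->G->R->G->L->B->refl->H->L'->A->R'->D->plug->D
Char 3 ('A'): step: R->4, L=6; A->plug->A->R->D->L->E->refl->C->L'->E->R'->E->plug->E
Char 4 ('B'): step: R->5, L=6; B->plug->H->R->C->L->G->refl->A->L'->H->R'->C->plug->G
Char 5 ('D'): step: R->6, L=6; D->plug->D->R->D->L->E->refl->C->L'->E->R'->H->plug->B
Char 6 ('B'): step: R->7, L=6; B->plug->H->R->E->L->C->refl->E->L'->D->R'->G->plug->C
Char 7 ('C'): step: R->0, L->7 (L advanced); C->plug->G->R->D->L->B->refl->H->L'->G->R'->C->plug->G

G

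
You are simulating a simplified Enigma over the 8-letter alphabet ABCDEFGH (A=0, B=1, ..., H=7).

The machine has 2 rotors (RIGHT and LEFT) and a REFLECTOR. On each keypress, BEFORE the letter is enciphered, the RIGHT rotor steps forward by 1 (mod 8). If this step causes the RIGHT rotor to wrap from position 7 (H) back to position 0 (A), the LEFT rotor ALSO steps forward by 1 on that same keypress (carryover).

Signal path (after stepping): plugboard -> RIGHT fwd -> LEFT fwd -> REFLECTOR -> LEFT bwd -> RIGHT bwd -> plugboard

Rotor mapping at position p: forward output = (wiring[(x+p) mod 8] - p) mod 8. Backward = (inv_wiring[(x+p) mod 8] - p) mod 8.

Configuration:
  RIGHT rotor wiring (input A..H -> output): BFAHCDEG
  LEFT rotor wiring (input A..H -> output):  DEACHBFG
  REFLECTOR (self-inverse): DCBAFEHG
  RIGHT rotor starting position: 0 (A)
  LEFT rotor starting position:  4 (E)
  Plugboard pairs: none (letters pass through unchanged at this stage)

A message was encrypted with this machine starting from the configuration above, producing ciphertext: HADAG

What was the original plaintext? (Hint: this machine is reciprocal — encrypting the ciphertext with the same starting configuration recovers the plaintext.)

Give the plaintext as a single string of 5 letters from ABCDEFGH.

Answer: GDFFF

Derivation:
Char 1 ('H'): step: R->1, L=4; H->plug->H->R->A->L->D->refl->A->L'->F->R'->G->plug->G
Char 2 ('A'): step: R->2, L=4; A->plug->A->R->G->L->E->refl->F->L'->B->R'->D->plug->D
Char 3 ('D'): step: R->3, L=4; D->plug->D->R->B->L->F->refl->E->L'->G->R'->F->plug->F
Char 4 ('A'): step: R->4, L=4; A->plug->A->R->G->L->E->refl->F->L'->B->R'->F->plug->F
Char 5 ('G'): step: R->5, L=4; G->plug->G->R->C->L->B->refl->C->L'->D->R'->F->plug->F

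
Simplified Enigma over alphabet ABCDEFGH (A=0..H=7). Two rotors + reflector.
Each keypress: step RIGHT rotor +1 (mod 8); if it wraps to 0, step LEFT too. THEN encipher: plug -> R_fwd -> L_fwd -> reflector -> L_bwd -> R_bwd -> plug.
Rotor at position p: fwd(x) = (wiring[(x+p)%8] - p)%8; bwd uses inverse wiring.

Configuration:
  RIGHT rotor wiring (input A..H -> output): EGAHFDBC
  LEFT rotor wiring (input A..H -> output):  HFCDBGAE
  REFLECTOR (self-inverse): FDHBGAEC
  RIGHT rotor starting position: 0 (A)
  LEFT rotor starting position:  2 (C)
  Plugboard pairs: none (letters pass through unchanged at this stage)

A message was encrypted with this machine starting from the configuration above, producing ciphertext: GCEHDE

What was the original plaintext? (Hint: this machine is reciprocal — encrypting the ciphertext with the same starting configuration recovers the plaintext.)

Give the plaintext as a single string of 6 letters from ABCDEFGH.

Char 1 ('G'): step: R->1, L=2; G->plug->G->R->B->L->B->refl->D->L'->H->R'->B->plug->B
Char 2 ('C'): step: R->2, L=2; C->plug->C->R->D->L->E->refl->G->L'->E->R'->H->plug->H
Char 3 ('E'): step: R->3, L=2; E->plug->E->R->H->L->D->refl->B->L'->B->R'->F->plug->F
Char 4 ('H'): step: R->4, L=2; H->plug->H->R->D->L->E->refl->G->L'->E->R'->G->plug->G
Char 5 ('D'): step: R->5, L=2; D->plug->D->R->H->L->D->refl->B->L'->B->R'->E->plug->E
Char 6 ('E'): step: R->6, L=2; E->plug->E->R->C->L->H->refl->C->L'->F->R'->H->plug->H

Answer: BHFGEH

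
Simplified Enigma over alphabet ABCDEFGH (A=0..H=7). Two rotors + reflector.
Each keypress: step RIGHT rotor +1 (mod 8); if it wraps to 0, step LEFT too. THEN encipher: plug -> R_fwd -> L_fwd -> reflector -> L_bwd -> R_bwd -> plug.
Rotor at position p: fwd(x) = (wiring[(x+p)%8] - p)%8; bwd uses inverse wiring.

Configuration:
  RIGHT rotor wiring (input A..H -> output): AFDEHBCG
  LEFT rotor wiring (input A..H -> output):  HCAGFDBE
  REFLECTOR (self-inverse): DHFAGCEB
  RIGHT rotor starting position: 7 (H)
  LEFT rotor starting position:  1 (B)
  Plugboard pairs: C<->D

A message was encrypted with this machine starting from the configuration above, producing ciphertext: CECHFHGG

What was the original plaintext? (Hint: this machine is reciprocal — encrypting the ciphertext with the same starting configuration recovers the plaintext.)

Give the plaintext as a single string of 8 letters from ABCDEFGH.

Char 1 ('C'): step: R->0, L->2 (L advanced); C->plug->D->R->E->L->H->refl->B->L'->D->R'->C->plug->D
Char 2 ('E'): step: R->1, L=2; E->plug->E->R->A->L->G->refl->E->L'->B->R'->F->plug->F
Char 3 ('C'): step: R->2, L=2; C->plug->D->R->H->L->A->refl->D->L'->C->R'->B->plug->B
Char 4 ('H'): step: R->3, L=2; H->plug->H->R->A->L->G->refl->E->L'->B->R'->A->plug->A
Char 5 ('F'): step: R->4, L=2; F->plug->F->R->B->L->E->refl->G->L'->A->R'->H->plug->H
Char 6 ('H'): step: R->5, L=2; H->plug->H->R->C->L->D->refl->A->L'->H->R'->G->plug->G
Char 7 ('G'): step: R->6, L=2; G->plug->G->R->B->L->E->refl->G->L'->A->R'->B->plug->B
Char 8 ('G'): step: R->7, L=2; G->plug->G->R->C->L->D->refl->A->L'->H->R'->A->plug->A

Answer: DFBAHGBA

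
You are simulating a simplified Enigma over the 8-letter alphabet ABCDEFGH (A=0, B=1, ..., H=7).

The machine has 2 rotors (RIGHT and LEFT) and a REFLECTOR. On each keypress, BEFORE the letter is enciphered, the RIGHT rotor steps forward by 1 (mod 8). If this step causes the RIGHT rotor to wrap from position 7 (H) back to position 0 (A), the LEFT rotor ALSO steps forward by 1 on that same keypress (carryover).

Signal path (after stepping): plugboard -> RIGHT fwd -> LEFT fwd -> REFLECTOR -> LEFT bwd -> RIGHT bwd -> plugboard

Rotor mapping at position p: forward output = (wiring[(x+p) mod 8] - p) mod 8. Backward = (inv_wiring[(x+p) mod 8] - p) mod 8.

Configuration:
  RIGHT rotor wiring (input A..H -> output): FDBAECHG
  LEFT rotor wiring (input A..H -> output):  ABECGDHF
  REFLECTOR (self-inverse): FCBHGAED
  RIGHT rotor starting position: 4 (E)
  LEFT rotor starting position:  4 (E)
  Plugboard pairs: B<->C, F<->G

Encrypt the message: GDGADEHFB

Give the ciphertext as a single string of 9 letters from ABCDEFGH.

Char 1 ('G'): step: R->5, L=4; G->plug->F->R->E->L->E->refl->G->L'->H->R'->H->plug->H
Char 2 ('D'): step: R->6, L=4; D->plug->D->R->F->L->F->refl->A->L'->G->R'->G->plug->F
Char 3 ('G'): step: R->7, L=4; G->plug->F->R->F->L->F->refl->A->L'->G->R'->B->plug->C
Char 4 ('A'): step: R->0, L->5 (L advanced); A->plug->A->R->F->L->H->refl->D->L'->D->R'->B->plug->C
Char 5 ('D'): step: R->1, L=5; D->plug->D->R->D->L->D->refl->H->L'->F->R'->G->plug->F
Char 6 ('E'): step: R->2, L=5; E->plug->E->R->F->L->H->refl->D->L'->D->R'->G->plug->F
Char 7 ('H'): step: R->3, L=5; H->plug->H->R->G->L->F->refl->A->L'->C->R'->F->plug->G
Char 8 ('F'): step: R->4, L=5; F->plug->G->R->F->L->H->refl->D->L'->D->R'->C->plug->B
Char 9 ('B'): step: R->5, L=5; B->plug->C->R->B->L->C->refl->B->L'->H->R'->H->plug->H

Answer: HFCCFFGBH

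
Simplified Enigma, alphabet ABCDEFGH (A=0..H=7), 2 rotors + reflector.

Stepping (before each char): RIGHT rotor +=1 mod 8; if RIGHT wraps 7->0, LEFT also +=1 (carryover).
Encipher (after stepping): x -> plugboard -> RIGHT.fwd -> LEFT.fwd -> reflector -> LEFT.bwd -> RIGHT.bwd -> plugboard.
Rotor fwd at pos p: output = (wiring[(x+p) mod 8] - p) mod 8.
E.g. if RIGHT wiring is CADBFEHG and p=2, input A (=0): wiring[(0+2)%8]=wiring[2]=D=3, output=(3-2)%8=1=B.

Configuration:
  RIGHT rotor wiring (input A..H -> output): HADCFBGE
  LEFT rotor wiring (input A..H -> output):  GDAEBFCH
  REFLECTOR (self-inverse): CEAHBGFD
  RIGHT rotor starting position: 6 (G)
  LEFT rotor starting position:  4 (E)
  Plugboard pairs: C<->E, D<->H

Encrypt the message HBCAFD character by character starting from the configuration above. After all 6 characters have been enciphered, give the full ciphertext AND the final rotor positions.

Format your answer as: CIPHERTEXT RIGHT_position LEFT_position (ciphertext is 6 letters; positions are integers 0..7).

Char 1 ('H'): step: R->7, L=4; H->plug->D->R->E->L->C->refl->A->L'->H->R'->H->plug->D
Char 2 ('B'): step: R->0, L->5 (L advanced); B->plug->B->R->A->L->A->refl->C->L'->C->R'->D->plug->H
Char 3 ('C'): step: R->1, L=5; C->plug->E->R->A->L->A->refl->C->L'->C->R'->B->plug->B
Char 4 ('A'): step: R->2, L=5; A->plug->A->R->B->L->F->refl->G->L'->E->R'->E->plug->C
Char 5 ('F'): step: R->3, L=5; F->plug->F->R->E->L->G->refl->F->L'->B->R'->E->plug->C
Char 6 ('D'): step: R->4, L=5; D->plug->H->R->G->L->H->refl->D->L'->F->R'->B->plug->B
Final: ciphertext=DHBCCB, RIGHT=4, LEFT=5

Answer: DHBCCB 4 5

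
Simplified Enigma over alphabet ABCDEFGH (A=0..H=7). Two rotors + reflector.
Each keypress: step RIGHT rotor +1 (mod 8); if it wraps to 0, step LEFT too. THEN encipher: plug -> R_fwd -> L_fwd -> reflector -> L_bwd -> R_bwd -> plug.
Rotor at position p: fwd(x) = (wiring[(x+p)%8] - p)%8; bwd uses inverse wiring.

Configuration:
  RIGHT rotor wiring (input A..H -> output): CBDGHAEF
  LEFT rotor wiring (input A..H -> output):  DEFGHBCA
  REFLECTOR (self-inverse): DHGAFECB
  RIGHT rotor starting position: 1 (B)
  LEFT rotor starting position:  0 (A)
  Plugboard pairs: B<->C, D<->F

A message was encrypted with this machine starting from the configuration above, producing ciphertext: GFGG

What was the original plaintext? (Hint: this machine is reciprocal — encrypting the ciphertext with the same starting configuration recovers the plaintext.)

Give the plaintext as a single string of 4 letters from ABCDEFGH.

Answer: HEBH

Derivation:
Char 1 ('G'): step: R->2, L=0; G->plug->G->R->A->L->D->refl->A->L'->H->R'->H->plug->H
Char 2 ('F'): step: R->3, L=0; F->plug->D->R->B->L->E->refl->F->L'->C->R'->E->plug->E
Char 3 ('G'): step: R->4, L=0; G->plug->G->R->H->L->A->refl->D->L'->A->R'->C->plug->B
Char 4 ('G'): step: R->5, L=0; G->plug->G->R->B->L->E->refl->F->L'->C->R'->H->plug->H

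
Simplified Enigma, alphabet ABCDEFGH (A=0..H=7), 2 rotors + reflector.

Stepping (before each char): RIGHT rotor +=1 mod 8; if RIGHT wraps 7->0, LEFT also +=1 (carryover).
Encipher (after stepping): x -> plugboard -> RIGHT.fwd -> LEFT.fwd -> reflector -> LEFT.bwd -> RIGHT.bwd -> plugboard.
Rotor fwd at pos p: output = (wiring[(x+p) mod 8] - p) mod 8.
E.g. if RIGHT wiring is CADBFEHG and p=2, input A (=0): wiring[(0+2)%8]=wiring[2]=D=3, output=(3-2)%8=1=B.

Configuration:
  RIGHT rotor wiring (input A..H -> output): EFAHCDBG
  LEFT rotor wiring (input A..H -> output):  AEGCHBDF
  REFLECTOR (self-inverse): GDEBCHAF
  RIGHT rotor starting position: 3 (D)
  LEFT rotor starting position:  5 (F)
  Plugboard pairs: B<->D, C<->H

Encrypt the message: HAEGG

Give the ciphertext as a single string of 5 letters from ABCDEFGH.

Char 1 ('H'): step: R->4, L=5; H->plug->C->R->F->L->B->refl->D->L'->D->R'->H->plug->C
Char 2 ('A'): step: R->5, L=5; A->plug->A->R->G->L->F->refl->H->L'->E->R'->B->plug->D
Char 3 ('E'): step: R->6, L=5; E->plug->E->R->C->L->A->refl->G->L'->B->R'->F->plug->F
Char 4 ('G'): step: R->7, L=5; G->plug->G->R->E->L->H->refl->F->L'->G->R'->C->plug->H
Char 5 ('G'): step: R->0, L->6 (L advanced); G->plug->G->R->B->L->H->refl->F->L'->A->R'->C->plug->H

Answer: CDFHH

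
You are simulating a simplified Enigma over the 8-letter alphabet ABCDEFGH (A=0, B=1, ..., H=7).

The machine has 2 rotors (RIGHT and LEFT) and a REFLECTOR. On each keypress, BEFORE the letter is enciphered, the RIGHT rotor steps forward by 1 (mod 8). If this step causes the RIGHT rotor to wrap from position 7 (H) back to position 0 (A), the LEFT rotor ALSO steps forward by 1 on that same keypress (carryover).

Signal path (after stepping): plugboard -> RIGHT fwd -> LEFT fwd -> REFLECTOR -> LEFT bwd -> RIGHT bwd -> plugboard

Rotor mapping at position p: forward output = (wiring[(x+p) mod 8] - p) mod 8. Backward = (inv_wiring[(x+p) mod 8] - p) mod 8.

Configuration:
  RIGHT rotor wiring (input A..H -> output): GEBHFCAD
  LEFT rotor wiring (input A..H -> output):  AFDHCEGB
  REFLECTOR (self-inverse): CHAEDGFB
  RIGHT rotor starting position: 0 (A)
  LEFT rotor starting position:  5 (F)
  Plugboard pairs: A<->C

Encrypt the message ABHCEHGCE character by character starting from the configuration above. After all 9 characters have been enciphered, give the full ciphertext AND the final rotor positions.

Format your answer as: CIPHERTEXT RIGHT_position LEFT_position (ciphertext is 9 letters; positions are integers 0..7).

Char 1 ('A'): step: R->1, L=5; A->plug->C->R->G->L->C->refl->A->L'->E->R'->D->plug->D
Char 2 ('B'): step: R->2, L=5; B->plug->B->R->F->L->G->refl->F->L'->H->R'->A->plug->C
Char 3 ('H'): step: R->3, L=5; H->plug->H->R->G->L->C->refl->A->L'->E->R'->A->plug->C
Char 4 ('C'): step: R->4, L=5; C->plug->A->R->B->L->B->refl->H->L'->A->R'->F->plug->F
Char 5 ('E'): step: R->5, L=5; E->plug->E->R->H->L->F->refl->G->L'->F->R'->A->plug->C
Char 6 ('H'): step: R->6, L=5; H->plug->H->R->E->L->A->refl->C->L'->G->R'->D->plug->D
Char 7 ('G'): step: R->7, L=5; G->plug->G->R->D->L->D->refl->E->L'->C->R'->D->plug->D
Char 8 ('C'): step: R->0, L->6 (L advanced); C->plug->A->R->G->L->E->refl->D->L'->B->R'->C->plug->A
Char 9 ('E'): step: R->1, L=6; E->plug->E->R->B->L->D->refl->E->L'->G->R'->C->plug->A
Final: ciphertext=DCCFCDDAA, RIGHT=1, LEFT=6

Answer: DCCFCDDAA 1 6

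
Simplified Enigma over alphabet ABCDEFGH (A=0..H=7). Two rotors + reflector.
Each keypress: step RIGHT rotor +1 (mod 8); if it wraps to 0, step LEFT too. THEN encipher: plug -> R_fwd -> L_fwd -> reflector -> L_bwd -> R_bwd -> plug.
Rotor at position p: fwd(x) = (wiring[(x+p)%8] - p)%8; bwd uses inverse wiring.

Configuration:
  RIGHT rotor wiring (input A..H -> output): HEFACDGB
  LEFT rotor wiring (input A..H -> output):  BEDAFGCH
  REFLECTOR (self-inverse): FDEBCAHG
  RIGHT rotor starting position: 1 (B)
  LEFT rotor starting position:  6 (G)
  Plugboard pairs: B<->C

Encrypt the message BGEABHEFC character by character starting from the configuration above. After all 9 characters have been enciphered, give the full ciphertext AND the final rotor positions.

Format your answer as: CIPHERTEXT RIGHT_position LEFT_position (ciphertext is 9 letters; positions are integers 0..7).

Char 1 ('B'): step: R->2, L=6; B->plug->C->R->A->L->E->refl->C->L'->F->R'->G->plug->G
Char 2 ('G'): step: R->3, L=6; G->plug->G->R->B->L->B->refl->D->L'->C->R'->H->plug->H
Char 3 ('E'): step: R->4, L=6; E->plug->E->R->D->L->G->refl->H->L'->G->R'->A->plug->A
Char 4 ('A'): step: R->5, L=6; A->plug->A->R->G->L->H->refl->G->L'->D->R'->G->plug->G
Char 5 ('B'): step: R->6, L=6; B->plug->C->R->B->L->B->refl->D->L'->C->R'->F->plug->F
Char 6 ('H'): step: R->7, L=6; H->plug->H->R->H->L->A->refl->F->L'->E->R'->G->plug->G
Char 7 ('E'): step: R->0, L->7 (L advanced); E->plug->E->R->C->L->F->refl->A->L'->A->R'->D->plug->D
Char 8 ('F'): step: R->1, L=7; F->plug->F->R->F->L->G->refl->H->L'->G->R'->H->plug->H
Char 9 ('C'): step: R->2, L=7; C->plug->B->R->G->L->H->refl->G->L'->F->R'->G->plug->G
Final: ciphertext=GHAGFGDHG, RIGHT=2, LEFT=7

Answer: GHAGFGDHG 2 7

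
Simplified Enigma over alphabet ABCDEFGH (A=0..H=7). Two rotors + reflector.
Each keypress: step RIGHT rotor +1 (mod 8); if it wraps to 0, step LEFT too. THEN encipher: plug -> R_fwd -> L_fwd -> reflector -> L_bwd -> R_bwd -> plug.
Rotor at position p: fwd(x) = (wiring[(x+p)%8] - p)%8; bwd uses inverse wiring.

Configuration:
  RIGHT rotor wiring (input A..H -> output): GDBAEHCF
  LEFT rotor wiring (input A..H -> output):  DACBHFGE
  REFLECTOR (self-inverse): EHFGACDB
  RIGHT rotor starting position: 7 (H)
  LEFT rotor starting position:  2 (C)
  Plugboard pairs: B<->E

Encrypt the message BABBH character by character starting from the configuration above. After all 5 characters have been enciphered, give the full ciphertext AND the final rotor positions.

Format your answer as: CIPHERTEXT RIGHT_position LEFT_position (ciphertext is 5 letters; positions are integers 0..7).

Answer: FBFHF 4 3

Derivation:
Char 1 ('B'): step: R->0, L->3 (L advanced); B->plug->E->R->E->L->B->refl->H->L'->H->R'->F->plug->F
Char 2 ('A'): step: R->1, L=3; A->plug->A->R->C->L->C->refl->F->L'->G->R'->E->plug->B
Char 3 ('B'): step: R->2, L=3; B->plug->E->R->A->L->G->refl->D->L'->D->R'->F->plug->F
Char 4 ('B'): step: R->3, L=3; B->plug->E->R->C->L->C->refl->F->L'->G->R'->H->plug->H
Char 5 ('H'): step: R->4, L=3; H->plug->H->R->E->L->B->refl->H->L'->H->R'->F->plug->F
Final: ciphertext=FBFHF, RIGHT=4, LEFT=3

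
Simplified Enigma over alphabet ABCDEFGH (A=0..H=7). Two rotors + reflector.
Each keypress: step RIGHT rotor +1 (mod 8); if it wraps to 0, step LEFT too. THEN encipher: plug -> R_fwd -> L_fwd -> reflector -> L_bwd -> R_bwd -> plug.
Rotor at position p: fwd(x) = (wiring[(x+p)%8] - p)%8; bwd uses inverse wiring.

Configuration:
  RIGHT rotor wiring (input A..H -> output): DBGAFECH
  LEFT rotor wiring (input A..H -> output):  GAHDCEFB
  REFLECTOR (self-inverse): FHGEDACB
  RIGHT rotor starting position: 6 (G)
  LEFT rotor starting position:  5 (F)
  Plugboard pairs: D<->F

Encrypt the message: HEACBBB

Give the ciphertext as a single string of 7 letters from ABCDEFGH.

Answer: AGFHAHC

Derivation:
Char 1 ('H'): step: R->7, L=5; H->plug->H->R->D->L->B->refl->H->L'->A->R'->A->plug->A
Char 2 ('E'): step: R->0, L->6 (L advanced); E->plug->E->R->F->L->F->refl->A->L'->C->R'->G->plug->G
Char 3 ('A'): step: R->1, L=6; A->plug->A->R->A->L->H->refl->B->L'->E->R'->D->plug->F
Char 4 ('C'): step: R->2, L=6; C->plug->C->R->D->L->C->refl->G->L'->H->R'->H->plug->H
Char 5 ('B'): step: R->3, L=6; B->plug->B->R->C->L->A->refl->F->L'->F->R'->A->plug->A
Char 6 ('B'): step: R->4, L=6; B->plug->B->R->A->L->H->refl->B->L'->E->R'->H->plug->H
Char 7 ('B'): step: R->5, L=6; B->plug->B->R->F->L->F->refl->A->L'->C->R'->C->plug->C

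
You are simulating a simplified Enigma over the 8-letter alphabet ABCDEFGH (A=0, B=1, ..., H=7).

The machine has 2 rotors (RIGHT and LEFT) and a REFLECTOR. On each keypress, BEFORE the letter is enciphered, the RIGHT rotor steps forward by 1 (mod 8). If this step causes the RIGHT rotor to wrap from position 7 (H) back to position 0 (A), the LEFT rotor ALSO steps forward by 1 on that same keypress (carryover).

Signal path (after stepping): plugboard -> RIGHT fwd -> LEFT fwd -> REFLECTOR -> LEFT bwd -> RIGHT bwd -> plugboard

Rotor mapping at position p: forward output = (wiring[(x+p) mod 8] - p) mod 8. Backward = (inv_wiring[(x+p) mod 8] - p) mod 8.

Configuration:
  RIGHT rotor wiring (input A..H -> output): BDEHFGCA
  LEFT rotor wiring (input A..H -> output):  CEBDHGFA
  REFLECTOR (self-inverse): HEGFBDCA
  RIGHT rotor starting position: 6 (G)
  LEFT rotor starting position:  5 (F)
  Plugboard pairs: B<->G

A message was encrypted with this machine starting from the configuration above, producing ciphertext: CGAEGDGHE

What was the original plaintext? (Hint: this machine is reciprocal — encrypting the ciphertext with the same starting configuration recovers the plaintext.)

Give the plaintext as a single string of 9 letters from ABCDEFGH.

Answer: AACBFEDBB

Derivation:
Char 1 ('C'): step: R->7, L=5; C->plug->C->R->E->L->H->refl->A->L'->B->R'->A->plug->A
Char 2 ('G'): step: R->0, L->6 (L advanced); G->plug->B->R->D->L->G->refl->C->L'->B->R'->A->plug->A
Char 3 ('A'): step: R->1, L=6; A->plug->A->R->C->L->E->refl->B->L'->G->R'->C->plug->C
Char 4 ('E'): step: R->2, L=6; E->plug->E->R->A->L->H->refl->A->L'->H->R'->G->plug->B
Char 5 ('G'): step: R->3, L=6; G->plug->B->R->C->L->E->refl->B->L'->G->R'->F->plug->F
Char 6 ('D'): step: R->4, L=6; D->plug->D->R->E->L->D->refl->F->L'->F->R'->E->plug->E
Char 7 ('G'): step: R->5, L=6; G->plug->B->R->F->L->F->refl->D->L'->E->R'->D->plug->D
Char 8 ('H'): step: R->6, L=6; H->plug->H->R->A->L->H->refl->A->L'->H->R'->G->plug->B
Char 9 ('E'): step: R->7, L=6; E->plug->E->R->A->L->H->refl->A->L'->H->R'->G->plug->B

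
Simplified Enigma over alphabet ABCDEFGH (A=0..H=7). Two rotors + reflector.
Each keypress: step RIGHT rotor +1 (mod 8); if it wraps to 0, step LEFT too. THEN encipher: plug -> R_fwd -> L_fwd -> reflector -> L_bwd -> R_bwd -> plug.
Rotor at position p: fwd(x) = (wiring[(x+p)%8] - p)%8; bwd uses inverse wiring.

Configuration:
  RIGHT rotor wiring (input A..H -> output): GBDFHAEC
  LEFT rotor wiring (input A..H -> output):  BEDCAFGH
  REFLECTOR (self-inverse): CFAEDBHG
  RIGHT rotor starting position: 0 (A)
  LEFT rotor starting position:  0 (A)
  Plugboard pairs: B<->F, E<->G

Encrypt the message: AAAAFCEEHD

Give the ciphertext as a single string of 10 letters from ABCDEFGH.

Answer: HGDFBGCBFF

Derivation:
Char 1 ('A'): step: R->1, L=0; A->plug->A->R->A->L->B->refl->F->L'->F->R'->H->plug->H
Char 2 ('A'): step: R->2, L=0; A->plug->A->R->B->L->E->refl->D->L'->C->R'->E->plug->G
Char 3 ('A'): step: R->3, L=0; A->plug->A->R->C->L->D->refl->E->L'->B->R'->D->plug->D
Char 4 ('A'): step: R->4, L=0; A->plug->A->R->D->L->C->refl->A->L'->E->R'->B->plug->F
Char 5 ('F'): step: R->5, L=0; F->plug->B->R->H->L->H->refl->G->L'->G->R'->F->plug->B
Char 6 ('C'): step: R->6, L=0; C->plug->C->R->A->L->B->refl->F->L'->F->R'->E->plug->G
Char 7 ('E'): step: R->7, L=0; E->plug->G->R->B->L->E->refl->D->L'->C->R'->C->plug->C
Char 8 ('E'): step: R->0, L->1 (L advanced); E->plug->G->R->E->L->E->refl->D->L'->A->R'->F->plug->B
Char 9 ('H'): step: R->1, L=1; H->plug->H->R->F->L->F->refl->B->L'->C->R'->B->plug->F
Char 10 ('D'): step: R->2, L=1; D->plug->D->R->G->L->G->refl->H->L'->D->R'->B->plug->F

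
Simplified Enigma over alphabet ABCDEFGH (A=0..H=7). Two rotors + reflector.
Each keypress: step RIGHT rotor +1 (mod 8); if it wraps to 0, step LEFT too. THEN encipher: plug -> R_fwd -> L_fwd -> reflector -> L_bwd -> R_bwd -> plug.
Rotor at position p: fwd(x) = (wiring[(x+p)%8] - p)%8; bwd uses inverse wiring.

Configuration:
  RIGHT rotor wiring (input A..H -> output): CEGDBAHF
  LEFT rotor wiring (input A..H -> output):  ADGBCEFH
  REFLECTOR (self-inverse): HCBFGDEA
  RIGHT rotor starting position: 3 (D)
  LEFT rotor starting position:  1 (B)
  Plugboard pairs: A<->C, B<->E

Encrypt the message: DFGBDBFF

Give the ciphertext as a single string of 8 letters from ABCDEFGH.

Char 1 ('D'): step: R->4, L=1; D->plug->D->R->B->L->F->refl->D->L'->E->R'->B->plug->E
Char 2 ('F'): step: R->5, L=1; F->plug->F->R->B->L->F->refl->D->L'->E->R'->H->plug->H
Char 3 ('G'): step: R->6, L=1; G->plug->G->R->D->L->B->refl->C->L'->A->R'->E->plug->B
Char 4 ('B'): step: R->7, L=1; B->plug->E->R->E->L->D->refl->F->L'->B->R'->G->plug->G
Char 5 ('D'): step: R->0, L->2 (L advanced); D->plug->D->R->D->L->C->refl->B->L'->H->R'->G->plug->G
Char 6 ('B'): step: R->1, L=2; B->plug->E->R->H->L->B->refl->C->L'->D->R'->A->plug->C
Char 7 ('F'): step: R->2, L=2; F->plug->F->R->D->L->C->refl->B->L'->H->R'->C->plug->A
Char 8 ('F'): step: R->3, L=2; F->plug->F->R->H->L->B->refl->C->L'->D->R'->H->plug->H

Answer: EHBGGCAH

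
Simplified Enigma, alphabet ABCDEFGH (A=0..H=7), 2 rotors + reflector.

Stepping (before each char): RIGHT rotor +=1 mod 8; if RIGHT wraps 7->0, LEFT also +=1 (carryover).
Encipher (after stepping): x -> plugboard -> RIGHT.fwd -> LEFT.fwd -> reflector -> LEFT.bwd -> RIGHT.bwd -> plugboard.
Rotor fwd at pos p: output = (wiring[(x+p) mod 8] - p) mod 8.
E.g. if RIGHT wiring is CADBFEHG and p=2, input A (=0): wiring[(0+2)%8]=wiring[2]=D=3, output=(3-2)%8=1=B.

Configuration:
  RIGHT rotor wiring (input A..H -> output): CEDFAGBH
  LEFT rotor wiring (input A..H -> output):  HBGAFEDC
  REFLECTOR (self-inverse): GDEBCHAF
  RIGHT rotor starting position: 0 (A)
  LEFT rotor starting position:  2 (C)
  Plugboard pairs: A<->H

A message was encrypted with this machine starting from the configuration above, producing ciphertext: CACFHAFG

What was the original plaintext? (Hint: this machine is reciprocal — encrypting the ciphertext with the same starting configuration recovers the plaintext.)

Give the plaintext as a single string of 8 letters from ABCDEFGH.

Answer: BDADDHCD

Derivation:
Char 1 ('C'): step: R->1, L=2; C->plug->C->R->E->L->B->refl->D->L'->C->R'->B->plug->B
Char 2 ('A'): step: R->2, L=2; A->plug->H->R->C->L->D->refl->B->L'->E->R'->D->plug->D
Char 3 ('C'): step: R->3, L=2; C->plug->C->R->D->L->C->refl->E->L'->A->R'->H->plug->A
Char 4 ('F'): step: R->4, L=2; F->plug->F->R->A->L->E->refl->C->L'->D->R'->D->plug->D
Char 5 ('H'): step: R->5, L=2; H->plug->A->R->B->L->G->refl->A->L'->F->R'->D->plug->D
Char 6 ('A'): step: R->6, L=2; A->plug->H->R->A->L->E->refl->C->L'->D->R'->A->plug->H
Char 7 ('F'): step: R->7, L=2; F->plug->F->R->B->L->G->refl->A->L'->F->R'->C->plug->C
Char 8 ('G'): step: R->0, L->3 (L advanced); G->plug->G->R->B->L->C->refl->E->L'->F->R'->D->plug->D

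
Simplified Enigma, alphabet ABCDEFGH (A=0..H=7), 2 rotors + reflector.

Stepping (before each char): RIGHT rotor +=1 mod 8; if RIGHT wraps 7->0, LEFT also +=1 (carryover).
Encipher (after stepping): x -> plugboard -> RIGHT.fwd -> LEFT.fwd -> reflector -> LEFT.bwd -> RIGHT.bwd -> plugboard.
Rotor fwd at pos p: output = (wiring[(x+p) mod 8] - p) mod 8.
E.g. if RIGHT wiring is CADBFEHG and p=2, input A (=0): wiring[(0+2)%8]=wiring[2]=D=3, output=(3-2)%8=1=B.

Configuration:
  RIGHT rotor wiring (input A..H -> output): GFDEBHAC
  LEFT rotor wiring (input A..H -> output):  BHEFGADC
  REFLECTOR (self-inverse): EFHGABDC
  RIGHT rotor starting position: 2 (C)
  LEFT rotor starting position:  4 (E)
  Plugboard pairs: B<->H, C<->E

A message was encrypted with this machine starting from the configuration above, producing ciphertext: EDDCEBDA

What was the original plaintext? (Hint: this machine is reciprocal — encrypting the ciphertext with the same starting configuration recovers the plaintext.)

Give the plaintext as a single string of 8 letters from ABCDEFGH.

Char 1 ('E'): step: R->3, L=4; E->plug->C->R->E->L->F->refl->B->L'->H->R'->E->plug->C
Char 2 ('D'): step: R->4, L=4; D->plug->D->R->G->L->A->refl->E->L'->B->R'->F->plug->F
Char 3 ('D'): step: R->5, L=4; D->plug->D->R->B->L->E->refl->A->L'->G->R'->F->plug->F
Char 4 ('C'): step: R->6, L=4; C->plug->E->R->F->L->D->refl->G->L'->D->R'->G->plug->G
Char 5 ('E'): step: R->7, L=4; E->plug->C->R->G->L->A->refl->E->L'->B->R'->H->plug->B
Char 6 ('B'): step: R->0, L->5 (L advanced); B->plug->H->R->C->L->F->refl->B->L'->H->R'->F->plug->F
Char 7 ('D'): step: R->1, L=5; D->plug->D->R->A->L->D->refl->G->L'->B->R'->G->plug->G
Char 8 ('A'): step: R->2, L=5; A->plug->A->R->B->L->G->refl->D->L'->A->R'->F->plug->F

Answer: CFFGBFGF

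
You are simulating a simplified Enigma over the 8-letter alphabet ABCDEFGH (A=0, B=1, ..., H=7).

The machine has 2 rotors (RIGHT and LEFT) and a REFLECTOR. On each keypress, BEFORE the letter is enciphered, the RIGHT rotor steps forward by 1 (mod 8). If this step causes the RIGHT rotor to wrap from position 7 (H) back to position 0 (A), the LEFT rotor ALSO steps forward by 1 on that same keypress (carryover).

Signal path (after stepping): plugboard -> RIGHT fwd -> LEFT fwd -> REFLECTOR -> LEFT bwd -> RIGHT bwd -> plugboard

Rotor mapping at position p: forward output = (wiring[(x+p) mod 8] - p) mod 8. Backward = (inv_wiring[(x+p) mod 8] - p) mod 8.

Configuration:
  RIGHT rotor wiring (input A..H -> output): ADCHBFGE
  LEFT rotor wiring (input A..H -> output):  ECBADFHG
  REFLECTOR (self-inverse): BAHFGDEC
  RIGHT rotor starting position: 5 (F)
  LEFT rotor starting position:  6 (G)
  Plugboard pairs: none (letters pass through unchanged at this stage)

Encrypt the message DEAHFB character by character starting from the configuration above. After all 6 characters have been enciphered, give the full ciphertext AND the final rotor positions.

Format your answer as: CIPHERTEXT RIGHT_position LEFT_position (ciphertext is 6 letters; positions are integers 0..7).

Char 1 ('D'): step: R->6, L=6; D->plug->D->R->F->L->C->refl->H->L'->H->R'->H->plug->H
Char 2 ('E'): step: R->7, L=6; E->plug->E->R->A->L->B->refl->A->L'->B->R'->B->plug->B
Char 3 ('A'): step: R->0, L->7 (L advanced); A->plug->A->R->A->L->H->refl->C->L'->D->R'->B->plug->B
Char 4 ('H'): step: R->1, L=7; H->plug->H->R->H->L->A->refl->B->L'->E->R'->E->plug->E
Char 5 ('F'): step: R->2, L=7; F->plug->F->R->C->L->D->refl->F->L'->B->R'->H->plug->H
Char 6 ('B'): step: R->3, L=7; B->plug->B->R->G->L->G->refl->E->L'->F->R'->F->plug->F
Final: ciphertext=HBBEHF, RIGHT=3, LEFT=7

Answer: HBBEHF 3 7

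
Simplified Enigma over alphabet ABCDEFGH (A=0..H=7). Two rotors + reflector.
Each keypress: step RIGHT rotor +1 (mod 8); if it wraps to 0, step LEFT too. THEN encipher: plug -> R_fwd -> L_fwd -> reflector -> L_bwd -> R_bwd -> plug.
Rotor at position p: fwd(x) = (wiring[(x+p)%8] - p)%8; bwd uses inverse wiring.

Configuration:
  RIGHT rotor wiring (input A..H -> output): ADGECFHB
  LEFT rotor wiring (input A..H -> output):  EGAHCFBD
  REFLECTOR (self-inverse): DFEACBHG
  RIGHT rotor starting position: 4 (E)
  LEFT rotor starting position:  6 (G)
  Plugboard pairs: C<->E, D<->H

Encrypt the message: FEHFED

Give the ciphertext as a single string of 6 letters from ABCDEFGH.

Char 1 ('F'): step: R->5, L=6; F->plug->F->R->B->L->F->refl->B->L'->F->R'->H->plug->D
Char 2 ('E'): step: R->6, L=6; E->plug->C->R->C->L->G->refl->H->L'->H->R'->H->plug->D
Char 3 ('H'): step: R->7, L=6; H->plug->D->R->H->L->H->refl->G->L'->C->R'->A->plug->A
Char 4 ('F'): step: R->0, L->7 (L advanced); F->plug->F->R->F->L->D->refl->A->L'->E->R'->D->plug->H
Char 5 ('E'): step: R->1, L=7; E->plug->C->R->D->L->B->refl->F->L'->B->R'->D->plug->H
Char 6 ('D'): step: R->2, L=7; D->plug->H->R->B->L->F->refl->B->L'->D->R'->D->plug->H

Answer: DDAHHH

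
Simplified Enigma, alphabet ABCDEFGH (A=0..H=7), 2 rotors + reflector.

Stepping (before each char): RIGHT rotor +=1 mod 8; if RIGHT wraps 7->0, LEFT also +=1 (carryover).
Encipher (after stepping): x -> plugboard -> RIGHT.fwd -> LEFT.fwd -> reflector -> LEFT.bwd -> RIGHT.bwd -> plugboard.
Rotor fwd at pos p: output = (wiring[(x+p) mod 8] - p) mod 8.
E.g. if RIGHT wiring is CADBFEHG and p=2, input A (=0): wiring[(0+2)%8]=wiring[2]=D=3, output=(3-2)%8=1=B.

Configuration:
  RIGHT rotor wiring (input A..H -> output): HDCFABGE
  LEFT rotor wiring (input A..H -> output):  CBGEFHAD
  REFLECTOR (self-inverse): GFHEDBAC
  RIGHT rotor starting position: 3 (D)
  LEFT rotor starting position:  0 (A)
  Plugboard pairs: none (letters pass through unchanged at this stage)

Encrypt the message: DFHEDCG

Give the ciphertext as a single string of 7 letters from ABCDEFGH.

Answer: BGFGGEC

Derivation:
Char 1 ('D'): step: R->4, L=0; D->plug->D->R->A->L->C->refl->H->L'->F->R'->B->plug->B
Char 2 ('F'): step: R->5, L=0; F->plug->F->R->F->L->H->refl->C->L'->A->R'->G->plug->G
Char 3 ('H'): step: R->6, L=0; H->plug->H->R->D->L->E->refl->D->L'->H->R'->F->plug->F
Char 4 ('E'): step: R->7, L=0; E->plug->E->R->G->L->A->refl->G->L'->C->R'->G->plug->G
Char 5 ('D'): step: R->0, L->1 (L advanced); D->plug->D->R->F->L->H->refl->C->L'->G->R'->G->plug->G
Char 6 ('C'): step: R->1, L=1; C->plug->C->R->E->L->G->refl->A->L'->A->R'->E->plug->E
Char 7 ('G'): step: R->2, L=1; G->plug->G->R->F->L->H->refl->C->L'->G->R'->C->plug->C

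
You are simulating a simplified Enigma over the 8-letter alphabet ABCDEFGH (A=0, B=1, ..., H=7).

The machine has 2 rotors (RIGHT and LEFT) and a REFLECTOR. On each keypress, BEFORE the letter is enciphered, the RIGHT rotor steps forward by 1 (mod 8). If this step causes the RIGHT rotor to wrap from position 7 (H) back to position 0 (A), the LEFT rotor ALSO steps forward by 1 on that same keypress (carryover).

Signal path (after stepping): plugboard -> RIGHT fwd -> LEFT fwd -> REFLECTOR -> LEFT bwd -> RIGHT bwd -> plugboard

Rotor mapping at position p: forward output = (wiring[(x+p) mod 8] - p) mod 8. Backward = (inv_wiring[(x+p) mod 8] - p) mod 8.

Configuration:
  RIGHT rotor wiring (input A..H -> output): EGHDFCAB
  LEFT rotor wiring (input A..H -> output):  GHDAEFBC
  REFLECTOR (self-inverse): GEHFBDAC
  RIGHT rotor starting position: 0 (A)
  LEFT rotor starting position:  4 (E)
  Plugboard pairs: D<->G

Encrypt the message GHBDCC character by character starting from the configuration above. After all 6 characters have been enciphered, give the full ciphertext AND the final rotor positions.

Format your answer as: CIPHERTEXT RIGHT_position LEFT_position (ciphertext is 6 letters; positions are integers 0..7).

Answer: BEGEDH 6 4

Derivation:
Char 1 ('G'): step: R->1, L=4; G->plug->D->R->E->L->C->refl->H->L'->G->R'->B->plug->B
Char 2 ('H'): step: R->2, L=4; H->plug->H->R->E->L->C->refl->H->L'->G->R'->E->plug->E
Char 3 ('B'): step: R->3, L=4; B->plug->B->R->C->L->F->refl->D->L'->F->R'->D->plug->G
Char 4 ('D'): step: R->4, L=4; D->plug->G->R->D->L->G->refl->A->L'->A->R'->E->plug->E
Char 5 ('C'): step: R->5, L=4; C->plug->C->R->E->L->C->refl->H->L'->G->R'->G->plug->D
Char 6 ('C'): step: R->6, L=4; C->plug->C->R->G->L->H->refl->C->L'->E->R'->H->plug->H
Final: ciphertext=BEGEDH, RIGHT=6, LEFT=4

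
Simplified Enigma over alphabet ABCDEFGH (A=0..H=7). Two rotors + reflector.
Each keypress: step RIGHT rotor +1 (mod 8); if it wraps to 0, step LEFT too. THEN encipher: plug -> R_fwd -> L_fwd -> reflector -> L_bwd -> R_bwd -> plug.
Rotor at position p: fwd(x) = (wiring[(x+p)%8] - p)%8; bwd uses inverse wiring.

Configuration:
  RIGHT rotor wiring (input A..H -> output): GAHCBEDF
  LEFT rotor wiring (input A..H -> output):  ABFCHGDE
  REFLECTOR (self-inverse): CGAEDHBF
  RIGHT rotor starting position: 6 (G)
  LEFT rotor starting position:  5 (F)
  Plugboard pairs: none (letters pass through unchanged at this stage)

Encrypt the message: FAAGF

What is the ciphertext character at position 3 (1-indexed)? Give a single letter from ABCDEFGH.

Char 1 ('F'): step: R->7, L=5; F->plug->F->R->C->L->H->refl->F->L'->G->R'->A->plug->A
Char 2 ('A'): step: R->0, L->6 (L advanced); A->plug->A->R->G->L->B->refl->G->L'->B->R'->E->plug->E
Char 3 ('A'): step: R->1, L=6; A->plug->A->R->H->L->A->refl->C->L'->C->R'->F->plug->F

F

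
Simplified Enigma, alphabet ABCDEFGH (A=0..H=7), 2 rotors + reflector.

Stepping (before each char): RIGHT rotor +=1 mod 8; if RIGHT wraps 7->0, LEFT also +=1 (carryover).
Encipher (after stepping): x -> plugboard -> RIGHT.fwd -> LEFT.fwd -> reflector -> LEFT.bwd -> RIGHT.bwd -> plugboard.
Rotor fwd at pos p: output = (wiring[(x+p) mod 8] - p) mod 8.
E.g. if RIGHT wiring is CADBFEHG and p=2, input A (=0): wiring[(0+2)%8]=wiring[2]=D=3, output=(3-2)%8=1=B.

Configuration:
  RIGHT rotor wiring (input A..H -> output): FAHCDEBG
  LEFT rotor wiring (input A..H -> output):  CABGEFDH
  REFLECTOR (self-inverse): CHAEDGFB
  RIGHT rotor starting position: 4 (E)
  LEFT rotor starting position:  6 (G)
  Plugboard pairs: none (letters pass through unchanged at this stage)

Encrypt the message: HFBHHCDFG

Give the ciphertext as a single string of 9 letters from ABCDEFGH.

Answer: DDDADEGDH

Derivation:
Char 1 ('H'): step: R->5, L=6; H->plug->H->R->G->L->G->refl->F->L'->A->R'->D->plug->D
Char 2 ('F'): step: R->6, L=6; F->plug->F->R->E->L->D->refl->E->L'->C->R'->D->plug->D
Char 3 ('B'): step: R->7, L=6; B->plug->B->R->G->L->G->refl->F->L'->A->R'->D->plug->D
Char 4 ('H'): step: R->0, L->7 (L advanced); H->plug->H->R->G->L->G->refl->F->L'->F->R'->A->plug->A
Char 5 ('H'): step: R->1, L=7; H->plug->H->R->E->L->H->refl->B->L'->C->R'->D->plug->D
Char 6 ('C'): step: R->2, L=7; C->plug->C->R->B->L->D->refl->E->L'->H->R'->E->plug->E
Char 7 ('D'): step: R->3, L=7; D->plug->D->R->G->L->G->refl->F->L'->F->R'->G->plug->G
Char 8 ('F'): step: R->4, L=7; F->plug->F->R->E->L->H->refl->B->L'->C->R'->D->plug->D
Char 9 ('G'): step: R->5, L=7; G->plug->G->R->F->L->F->refl->G->L'->G->R'->H->plug->H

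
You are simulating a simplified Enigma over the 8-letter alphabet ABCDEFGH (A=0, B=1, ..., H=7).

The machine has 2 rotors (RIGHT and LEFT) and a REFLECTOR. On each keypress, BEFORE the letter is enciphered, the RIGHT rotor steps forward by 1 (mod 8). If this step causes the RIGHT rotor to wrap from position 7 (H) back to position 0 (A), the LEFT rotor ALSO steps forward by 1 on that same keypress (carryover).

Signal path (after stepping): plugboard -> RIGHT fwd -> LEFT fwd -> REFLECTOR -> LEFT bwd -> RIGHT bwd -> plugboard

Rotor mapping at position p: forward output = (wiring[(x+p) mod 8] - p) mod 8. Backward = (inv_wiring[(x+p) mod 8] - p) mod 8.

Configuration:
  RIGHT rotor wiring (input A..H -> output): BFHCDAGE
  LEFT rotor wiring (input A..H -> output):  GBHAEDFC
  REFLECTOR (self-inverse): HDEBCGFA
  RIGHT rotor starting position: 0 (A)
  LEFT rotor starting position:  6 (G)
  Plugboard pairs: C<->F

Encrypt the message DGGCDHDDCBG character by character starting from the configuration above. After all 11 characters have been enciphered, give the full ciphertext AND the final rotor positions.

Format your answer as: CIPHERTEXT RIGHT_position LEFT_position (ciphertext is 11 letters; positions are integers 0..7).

Answer: HDBEAABGEEC 3 7

Derivation:
Char 1 ('D'): step: R->1, L=6; D->plug->D->R->C->L->A->refl->H->L'->A->R'->H->plug->H
Char 2 ('G'): step: R->2, L=6; G->plug->G->R->H->L->F->refl->G->L'->G->R'->D->plug->D
Char 3 ('G'): step: R->3, L=6; G->plug->G->R->C->L->A->refl->H->L'->A->R'->B->plug->B
Char 4 ('C'): step: R->4, L=6; C->plug->F->R->B->L->E->refl->C->L'->F->R'->E->plug->E
Char 5 ('D'): step: R->5, L=6; D->plug->D->R->E->L->B->refl->D->L'->D->R'->A->plug->A
Char 6 ('H'): step: R->6, L=6; H->plug->H->R->C->L->A->refl->H->L'->A->R'->A->plug->A
Char 7 ('D'): step: R->7, L=6; D->plug->D->R->A->L->H->refl->A->L'->C->R'->B->plug->B
Char 8 ('D'): step: R->0, L->7 (L advanced); D->plug->D->R->C->L->C->refl->E->L'->G->R'->G->plug->G
Char 9 ('C'): step: R->1, L=7; C->plug->F->R->F->L->F->refl->G->L'->H->R'->E->plug->E
Char 10 ('B'): step: R->2, L=7; B->plug->B->R->A->L->D->refl->B->L'->E->R'->E->plug->E
Char 11 ('G'): step: R->3, L=7; G->plug->G->R->C->L->C->refl->E->L'->G->R'->F->plug->C
Final: ciphertext=HDBEAABGEEC, RIGHT=3, LEFT=7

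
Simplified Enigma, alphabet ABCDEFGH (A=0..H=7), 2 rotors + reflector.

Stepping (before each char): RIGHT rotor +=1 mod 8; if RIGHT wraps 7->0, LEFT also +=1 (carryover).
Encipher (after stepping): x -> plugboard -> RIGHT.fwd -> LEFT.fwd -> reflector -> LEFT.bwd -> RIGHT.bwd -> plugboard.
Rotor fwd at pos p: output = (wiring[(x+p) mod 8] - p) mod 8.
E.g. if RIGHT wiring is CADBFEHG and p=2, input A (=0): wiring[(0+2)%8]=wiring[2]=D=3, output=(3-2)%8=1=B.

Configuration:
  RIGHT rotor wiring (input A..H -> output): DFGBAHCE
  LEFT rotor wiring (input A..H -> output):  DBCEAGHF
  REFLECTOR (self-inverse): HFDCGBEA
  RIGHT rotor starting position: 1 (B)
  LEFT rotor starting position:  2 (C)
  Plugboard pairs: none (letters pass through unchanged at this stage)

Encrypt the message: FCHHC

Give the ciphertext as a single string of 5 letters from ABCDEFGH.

Answer: HAFAH

Derivation:
Char 1 ('F'): step: R->2, L=2; F->plug->F->R->C->L->G->refl->E->L'->D->R'->H->plug->H
Char 2 ('C'): step: R->3, L=2; C->plug->C->R->E->L->F->refl->B->L'->G->R'->A->plug->A
Char 3 ('H'): step: R->4, L=2; H->plug->H->R->F->L->D->refl->C->L'->B->R'->F->plug->F
Char 4 ('H'): step: R->5, L=2; H->plug->H->R->D->L->E->refl->G->L'->C->R'->A->plug->A
Char 5 ('C'): step: R->6, L=2; C->plug->C->R->F->L->D->refl->C->L'->B->R'->H->plug->H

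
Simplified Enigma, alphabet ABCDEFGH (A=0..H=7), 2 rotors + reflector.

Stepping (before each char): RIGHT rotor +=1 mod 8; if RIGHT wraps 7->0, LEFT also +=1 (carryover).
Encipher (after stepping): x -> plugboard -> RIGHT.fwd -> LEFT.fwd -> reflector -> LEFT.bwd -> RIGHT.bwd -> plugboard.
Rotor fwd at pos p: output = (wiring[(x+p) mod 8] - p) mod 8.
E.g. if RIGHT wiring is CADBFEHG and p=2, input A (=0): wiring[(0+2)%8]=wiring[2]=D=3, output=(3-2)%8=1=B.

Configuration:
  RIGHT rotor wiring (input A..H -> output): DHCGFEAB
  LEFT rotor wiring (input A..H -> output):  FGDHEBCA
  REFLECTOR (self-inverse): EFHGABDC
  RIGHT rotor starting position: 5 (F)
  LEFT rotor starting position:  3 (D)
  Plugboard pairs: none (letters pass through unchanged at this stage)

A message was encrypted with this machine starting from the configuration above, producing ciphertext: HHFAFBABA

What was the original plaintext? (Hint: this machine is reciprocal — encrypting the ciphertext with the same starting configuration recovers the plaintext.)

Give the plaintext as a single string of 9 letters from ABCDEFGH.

Answer: ABHCDHCHG

Derivation:
Char 1 ('H'): step: R->6, L=3; H->plug->H->R->G->L->D->refl->G->L'->C->R'->A->plug->A
Char 2 ('H'): step: R->7, L=3; H->plug->H->R->B->L->B->refl->F->L'->E->R'->B->plug->B
Char 3 ('F'): step: R->0, L->4 (L advanced); F->plug->F->R->E->L->B->refl->F->L'->B->R'->H->plug->H
Char 4 ('A'): step: R->1, L=4; A->plug->A->R->G->L->H->refl->C->L'->F->R'->C->plug->C
Char 5 ('F'): step: R->2, L=4; F->plug->F->R->H->L->D->refl->G->L'->C->R'->D->plug->D
Char 6 ('B'): step: R->3, L=4; B->plug->B->R->C->L->G->refl->D->L'->H->R'->H->plug->H
Char 7 ('A'): step: R->4, L=4; A->plug->A->R->B->L->F->refl->B->L'->E->R'->C->plug->C
Char 8 ('B'): step: R->5, L=4; B->plug->B->R->D->L->E->refl->A->L'->A->R'->H->plug->H
Char 9 ('A'): step: R->6, L=4; A->plug->A->R->C->L->G->refl->D->L'->H->R'->G->plug->G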